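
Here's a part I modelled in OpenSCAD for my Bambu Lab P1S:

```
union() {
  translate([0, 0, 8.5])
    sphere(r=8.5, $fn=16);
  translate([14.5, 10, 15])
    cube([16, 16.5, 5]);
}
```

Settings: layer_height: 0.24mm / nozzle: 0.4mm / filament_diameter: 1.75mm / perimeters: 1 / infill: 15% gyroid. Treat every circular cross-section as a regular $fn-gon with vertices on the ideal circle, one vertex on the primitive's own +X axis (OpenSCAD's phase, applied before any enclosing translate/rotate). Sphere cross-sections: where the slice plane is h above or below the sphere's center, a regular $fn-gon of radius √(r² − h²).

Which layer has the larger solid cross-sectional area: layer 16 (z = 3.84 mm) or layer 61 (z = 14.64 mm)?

Layer 16 (z = 3.84): the r=8.5 sphere slices to a regular 16-gon of circumradius 7.109 (√(r²−h²) with h=4.66 from center) (area = (16/2)·7.109²·sin(360°/16) = 154.71 mm²); the cube at (14.5, 10) does not reach this height (z outside [15, 20]); Taking the union: only the r=8.5 sphere is present, so the union is just that shape — area = 154.71 mm². So its area = 154.71 mm². Layer 61 (z = 14.64): the r=8.5 sphere contributes a regular 16-gon of circumradius √(8.5²−6.14²) = 5.878 (area = (16/2)·5.878²·sin(360°/16) = 105.77 mm²); the cube at (14.5, 10) does not reach this height (z outside [15, 20]); Merging all regions: only the r=8.5 sphere is present, so the union is just that shape — area = 105.77 mm². So its area = 105.77 mm². Layer 16 is larger (154.71 vs 105.77 mm²).

layer 16 (z = 3.84 mm)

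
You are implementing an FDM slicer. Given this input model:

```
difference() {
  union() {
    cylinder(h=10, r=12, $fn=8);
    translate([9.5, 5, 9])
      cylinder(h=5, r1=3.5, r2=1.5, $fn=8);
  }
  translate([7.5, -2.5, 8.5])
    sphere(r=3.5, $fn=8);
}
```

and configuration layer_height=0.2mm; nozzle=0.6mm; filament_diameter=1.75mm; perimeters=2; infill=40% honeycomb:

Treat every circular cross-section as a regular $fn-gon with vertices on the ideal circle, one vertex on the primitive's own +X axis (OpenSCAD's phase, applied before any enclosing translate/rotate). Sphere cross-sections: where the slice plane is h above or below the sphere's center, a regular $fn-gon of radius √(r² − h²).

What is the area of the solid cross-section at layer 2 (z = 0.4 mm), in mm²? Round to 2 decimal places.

407.29 mm²

At z = 0.4 mm: the cylinder: section is a regular 8-gon, circumradius r=12 (area = (8/2)·12.000²·sin(360°/8) = 407.29 mm²); the cone at (9.5, 5) is not intersected at this z (z outside [9, 14]); Taking the union: only the r=12 cylinder is present, so the union is just that shape — area = 407.29 mm²; the sphere at (7.5, -2.5) is absent (|z−center|=8.100 > r=3.5); After the difference (first − rest): none of the subtracted shapes is present at this height, so that combined region is unchanged — area = 407.29 mm². Overall, the cross-section is a single solid region. Net area = 407.29 mm².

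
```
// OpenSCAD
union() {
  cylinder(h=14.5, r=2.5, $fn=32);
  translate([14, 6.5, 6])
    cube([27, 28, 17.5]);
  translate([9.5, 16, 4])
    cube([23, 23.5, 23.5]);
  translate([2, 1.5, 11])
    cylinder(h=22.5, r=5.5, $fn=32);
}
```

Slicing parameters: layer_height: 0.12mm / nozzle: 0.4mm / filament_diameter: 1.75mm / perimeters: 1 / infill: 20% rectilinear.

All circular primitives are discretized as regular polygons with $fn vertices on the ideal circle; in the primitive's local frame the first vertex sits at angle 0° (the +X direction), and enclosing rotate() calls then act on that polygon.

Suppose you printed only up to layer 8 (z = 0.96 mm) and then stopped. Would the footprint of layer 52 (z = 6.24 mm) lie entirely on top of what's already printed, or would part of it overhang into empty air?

Compare the two slices. At z = 0.96: the cylinder: section is a regular 32-gon, circumradius r=2.5 (area = (32/2)·2.500²·sin(360°/32) = 19.51 mm²); the cube at (14, 6.5) is absent (z outside [6, 23.5]); the cube at (9.5, 16) is not intersected at this z (z outside [4, 27.5]); the cylinder at (2, 1.5) is absent (z outside [11, 33.5]); Taking the union: only the r=2.5 cylinder is present, so the union is just that shape — area = 19.51 mm². At z = 6.24: the cylinder: section is a regular 32-gon, circumradius r=2.5 (area = (32/2)·2.500²·sin(360°/32) = 19.51 mm²); the cube at (14, 6.5) is present — its section is the full 27×28 rectangle (area 756.00 mm²); the cube at (9.5, 16) (footprint 23×23.5) is included at this height (area 540.50 mm²); the cylinder at (2, 1.5) does not reach this height (z outside [11, 33.5]); Combining (union): the regions partially overlap — summed areas 1316.01 mm² minus the doubly-counted overlap 342.25 mm² gives 973.76 mm² — area = 973.76 mm². Checking containment: at z = 6.24 the cross-section extends beyond the z = 0.96 cross-section by about 954.25 mm².

part overhangs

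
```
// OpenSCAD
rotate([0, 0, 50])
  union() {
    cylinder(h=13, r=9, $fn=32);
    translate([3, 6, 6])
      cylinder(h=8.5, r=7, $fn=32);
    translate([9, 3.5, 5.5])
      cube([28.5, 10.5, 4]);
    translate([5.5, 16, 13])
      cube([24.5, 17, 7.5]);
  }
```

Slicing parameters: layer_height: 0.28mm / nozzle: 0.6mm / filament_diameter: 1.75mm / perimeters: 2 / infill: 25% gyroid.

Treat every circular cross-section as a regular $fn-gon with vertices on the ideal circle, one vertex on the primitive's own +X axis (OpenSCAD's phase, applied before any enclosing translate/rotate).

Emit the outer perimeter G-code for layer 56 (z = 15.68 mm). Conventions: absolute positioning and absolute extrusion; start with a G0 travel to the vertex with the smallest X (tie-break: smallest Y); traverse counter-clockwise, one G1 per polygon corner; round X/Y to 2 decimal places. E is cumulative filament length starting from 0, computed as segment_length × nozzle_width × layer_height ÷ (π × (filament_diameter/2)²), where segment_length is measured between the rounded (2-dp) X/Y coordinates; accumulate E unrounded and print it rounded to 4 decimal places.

G0 X-21.74 Y25.43 Z15.68
G1 X-8.72 Y14.50 E1.1874
G1 X7.03 Y33.27 E2.8988
G1 X-6.00 Y44.19 E4.0862
G1 X-21.74 Y25.43 E5.7966

At z = 15.68 mm: the cylinder is absent (z outside [0, 13]); the cylinder at (3, 6) does not reach this height (z outside [6, 14.5]); the cube at (9, 3.5) is not intersected at this z (z outside [5.5, 9.5]); the cube at (5.5, 16) (footprint 24.5×17) is included at this height; Combining (union): only the 24.5×17 cube at (5.5, 16) is present, so the union is just that shape — 1 connected region; (rotated 50° about Z; rotation is an isometry so areas/perimeters/island counts are preserved). The outline is a single polygon with 4 vertices. Extrusion per mm of travel: 0.6 × 0.28 / (π × 0.875²) = 0.069846. Accumulating E over each segment gives final E = 5.7966.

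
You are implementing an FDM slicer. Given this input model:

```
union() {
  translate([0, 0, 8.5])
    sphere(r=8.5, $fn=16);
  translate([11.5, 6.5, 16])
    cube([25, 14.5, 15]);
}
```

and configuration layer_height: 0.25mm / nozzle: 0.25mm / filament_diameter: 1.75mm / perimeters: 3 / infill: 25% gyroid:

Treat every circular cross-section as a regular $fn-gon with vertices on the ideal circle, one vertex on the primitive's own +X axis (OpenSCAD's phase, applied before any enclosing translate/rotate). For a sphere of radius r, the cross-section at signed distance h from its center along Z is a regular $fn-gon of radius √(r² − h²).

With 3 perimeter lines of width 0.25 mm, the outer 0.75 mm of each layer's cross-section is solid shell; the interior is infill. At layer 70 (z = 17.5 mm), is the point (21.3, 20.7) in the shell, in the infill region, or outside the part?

shell

At z = 17.5 mm: the sphere does not reach this height (|z−center|=9.000 > r=8.5); the 25×14.5 cube at (11.5, 6.5) contributes its full rectangle; Combining (union): only the 25×14.5 cube at (11.5, 6.5) is present, so the union is just that shape — 1 connected region. Overall, the cross-section is a single solid region. The nearest boundary edge runs (36.50, 21.00)→(11.50, 21.00); distance from the point to it = 0.30 mm. The point is inside the cross-section, 0.30 mm from the nearest boundary — within the 0.75 mm shell band (3 × 0.25).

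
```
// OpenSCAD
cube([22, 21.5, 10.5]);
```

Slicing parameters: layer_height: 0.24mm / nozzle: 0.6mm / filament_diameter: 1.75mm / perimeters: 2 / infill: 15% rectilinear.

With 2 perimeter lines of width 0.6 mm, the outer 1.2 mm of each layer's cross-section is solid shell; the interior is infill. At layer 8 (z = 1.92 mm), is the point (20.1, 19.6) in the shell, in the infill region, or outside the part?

At z = 1.92 mm: the cube is present — its section is the full 22×21.5 rectangle. Overall, the cross-section is a single solid region. The nearest boundary edge runs (22.00, 0.00)→(22.00, 21.50); distance from the point to it = 1.90 mm. The point is inside the cross-section and 1.90 mm from the nearest boundary — more than the 1.2 mm shell width (2 × 0.6), so it's in the infill interior.

infill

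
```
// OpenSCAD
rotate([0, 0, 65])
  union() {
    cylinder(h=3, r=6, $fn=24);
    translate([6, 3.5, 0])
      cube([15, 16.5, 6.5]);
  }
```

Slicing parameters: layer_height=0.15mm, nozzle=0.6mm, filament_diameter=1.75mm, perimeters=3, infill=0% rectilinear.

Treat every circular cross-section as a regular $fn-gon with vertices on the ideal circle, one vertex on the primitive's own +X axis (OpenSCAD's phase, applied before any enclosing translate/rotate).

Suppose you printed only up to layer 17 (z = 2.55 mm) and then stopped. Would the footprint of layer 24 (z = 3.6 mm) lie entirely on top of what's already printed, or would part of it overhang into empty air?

entirely on top

Compare the two slices. At z = 2.55: the r=6 cylinder contributes a regular 24-gon of circumradius 6 (area = (24/2)·6.000²·sin(360°/24) = 111.81 mm²); the 15×16.5 cube at (6, 3.5) contributes its full rectangle (area 247.50 mm²); Merging all regions: the 2 present regions are separate (no shared area or edge), so areas and boundary lengths simply add and each stays a separate island — area = 359.31 mm²; (whole slice rotated 65° about Z — lengths, areas and connectivity unchanged). At z = 3.6: the cylinder is not intersected at this z (z outside [0, 3]); the cube at (6, 3.5) (footprint 15×16.5) is included at this height (area 247.50 mm²); Taking the union: only the 15×16.5 cube at (6, 3.5) is present, so the union is just that shape — area = 247.50 mm²; (rotated 65° about Z; rotation is an isometry so areas/perimeters/island counts are preserved). Checking containment: the cross-section at z = 3.6 is a subset of the cross-section at z = 2.55.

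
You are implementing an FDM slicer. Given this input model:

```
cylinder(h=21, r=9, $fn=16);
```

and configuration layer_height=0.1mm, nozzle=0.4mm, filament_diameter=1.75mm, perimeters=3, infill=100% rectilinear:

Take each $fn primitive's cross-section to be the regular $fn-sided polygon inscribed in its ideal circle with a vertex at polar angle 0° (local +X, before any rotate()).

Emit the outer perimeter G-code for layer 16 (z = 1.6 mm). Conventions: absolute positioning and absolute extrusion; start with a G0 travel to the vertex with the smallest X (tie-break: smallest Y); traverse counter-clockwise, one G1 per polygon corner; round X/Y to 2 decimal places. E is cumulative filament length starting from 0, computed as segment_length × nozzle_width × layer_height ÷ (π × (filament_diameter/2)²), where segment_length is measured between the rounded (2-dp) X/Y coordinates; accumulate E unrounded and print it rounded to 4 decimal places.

At z = 1.6 mm: the r=9 cylinder contributes a regular 16-gon of circumradius 9. The outline is a single polygon with 16 vertices. Extrusion per mm of travel: 0.4 × 0.1 / (π × 0.875²) = 0.016630. Accumulating E over each segment gives final E = 0.9339.

G0 X-9.00 Y0.00 Z1.60
G1 X-8.31 Y-3.44 E0.0583
G1 X-6.36 Y-6.36 E0.1167
G1 X-3.44 Y-8.31 E0.1751
G1 X0.00 Y-9.00 E0.2335
G1 X3.44 Y-8.31 E0.2918
G1 X6.36 Y-6.36 E0.3502
G1 X8.31 Y-3.44 E0.4086
G1 X9.00 Y0.00 E0.4670
G1 X8.31 Y3.44 E0.5253
G1 X6.36 Y6.36 E0.5837
G1 X3.44 Y8.31 E0.6421
G1 X0.00 Y9.00 E0.7004
G1 X-3.44 Y8.31 E0.7588
G1 X-6.36 Y6.36 E0.8172
G1 X-8.31 Y3.44 E0.8756
G1 X-9.00 Y0.00 E0.9339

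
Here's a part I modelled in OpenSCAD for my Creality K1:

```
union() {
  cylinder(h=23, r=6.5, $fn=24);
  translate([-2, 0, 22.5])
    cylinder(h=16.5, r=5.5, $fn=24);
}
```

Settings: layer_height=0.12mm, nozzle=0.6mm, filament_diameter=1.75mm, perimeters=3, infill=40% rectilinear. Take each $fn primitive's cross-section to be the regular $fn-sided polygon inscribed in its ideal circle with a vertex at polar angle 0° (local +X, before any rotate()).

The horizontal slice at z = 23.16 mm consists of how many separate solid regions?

1

At z = 23.16 mm: the cylinder is not intersected at this z (z outside [0, 23]); the cylinder at (-2, 0): section is a regular 24-gon, circumradius r=5.5; Merging all regions: only the r=5.5 cylinder at (-2, 0) is present, so the union is just that shape — 1 connected region. The result has 1 disconnected region.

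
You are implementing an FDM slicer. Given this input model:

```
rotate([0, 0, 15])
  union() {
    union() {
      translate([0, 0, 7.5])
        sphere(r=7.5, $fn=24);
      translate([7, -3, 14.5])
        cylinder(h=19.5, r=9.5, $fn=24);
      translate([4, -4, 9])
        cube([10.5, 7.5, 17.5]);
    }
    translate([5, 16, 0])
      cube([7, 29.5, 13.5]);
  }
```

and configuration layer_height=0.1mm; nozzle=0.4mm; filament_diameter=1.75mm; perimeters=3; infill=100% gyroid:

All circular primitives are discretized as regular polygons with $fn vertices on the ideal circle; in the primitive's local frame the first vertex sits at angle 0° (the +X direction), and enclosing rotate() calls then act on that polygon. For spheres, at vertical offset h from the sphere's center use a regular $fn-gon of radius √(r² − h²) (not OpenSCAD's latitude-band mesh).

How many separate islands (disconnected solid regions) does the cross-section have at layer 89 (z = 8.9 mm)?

At z = 8.9 mm: the r=7.5 sphere contributes a regular 24-gon of circumradius √(7.5²−1.4²) = 7.368; the cylinder at (7, -3) is not intersected at this z (z outside [14.5, 34]); the cube at (4, -4) is not intersected at this z (z outside [9, 26.5]); Combining (union): only the r=7.5 sphere is present, so the union is just that shape — 1 connected region; the cube at (5, 16) is present — its section is the full 7×29.5 rectangle; Combining (union): the 2 present regions are separate (no shared area or edge), so areas and boundary lengths simply add and each stays a separate island — 2 connected regions; (whole slice rotated 15° about Z — lengths, areas and connectivity unchanged). Overall, the cross-section has 2 separate islands. Island count = 2.

2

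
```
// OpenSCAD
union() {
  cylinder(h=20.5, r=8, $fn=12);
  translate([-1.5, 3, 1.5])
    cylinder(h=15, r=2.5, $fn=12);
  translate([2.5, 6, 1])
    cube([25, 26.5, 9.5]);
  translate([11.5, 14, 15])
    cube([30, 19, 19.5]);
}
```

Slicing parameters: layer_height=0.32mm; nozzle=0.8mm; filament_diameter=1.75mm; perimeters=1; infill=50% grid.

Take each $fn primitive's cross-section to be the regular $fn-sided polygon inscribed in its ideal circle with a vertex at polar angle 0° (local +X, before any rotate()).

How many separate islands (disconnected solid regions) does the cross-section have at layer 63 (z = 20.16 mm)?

2

At z = 20.16 mm: the r=8 cylinder gives a regular 12-gon of circumradius 8 (constant along its height); the cylinder at (-1.5, 3) is absent (z outside [1.5, 16.5]); the cube at (2.5, 6) does not reach this height (z outside [1, 10.5]); the cube at (11.5, 14) (footprint 30×19) is included at this height; Combining (union): the 2 present regions are separate (no shared area or edge), so areas and boundary lengths simply add and each stays a separate island — 2 connected regions. Overall, the cross-section has 2 separate islands. Island count = 2.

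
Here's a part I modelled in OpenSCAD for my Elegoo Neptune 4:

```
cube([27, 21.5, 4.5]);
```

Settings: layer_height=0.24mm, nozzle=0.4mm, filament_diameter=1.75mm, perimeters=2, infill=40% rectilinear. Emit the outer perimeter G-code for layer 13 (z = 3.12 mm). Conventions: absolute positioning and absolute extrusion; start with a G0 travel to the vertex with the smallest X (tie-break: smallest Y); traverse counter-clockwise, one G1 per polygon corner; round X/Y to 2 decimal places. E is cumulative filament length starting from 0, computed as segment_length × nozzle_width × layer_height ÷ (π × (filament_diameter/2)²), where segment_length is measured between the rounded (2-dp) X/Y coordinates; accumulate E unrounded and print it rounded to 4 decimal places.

At z = 3.12 mm: the cube is present — its section is the full 27×21.5 rectangle. The outline is a single polygon with 4 vertices. Extrusion per mm of travel: 0.4 × 0.24 / (π × 0.875²) = 0.039912. Accumulating E over each segment gives final E = 3.8715.

G0 X0.00 Y0.00 Z3.12
G1 X27.00 Y0.00 E1.0776
G1 X27.00 Y21.50 E1.9357
G1 X0.00 Y21.50 E3.0134
G1 X0.00 Y0.00 E3.8715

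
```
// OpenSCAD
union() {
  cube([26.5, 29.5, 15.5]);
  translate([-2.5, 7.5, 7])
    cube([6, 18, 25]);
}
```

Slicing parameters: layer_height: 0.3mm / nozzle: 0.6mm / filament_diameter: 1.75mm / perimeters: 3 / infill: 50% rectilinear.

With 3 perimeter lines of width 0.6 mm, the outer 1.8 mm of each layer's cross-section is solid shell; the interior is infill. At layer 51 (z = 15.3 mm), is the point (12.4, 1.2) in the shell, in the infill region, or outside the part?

At z = 15.3 mm: the cube is present — its section is the full 26.5×29.5 rectangle; the cube at (-2.5, 7.5) (footprint 6×18) is included at this height; Combining (union): the regions partially overlap (shared area 63.00 mm²), so overlapping operands fuse into one piece — 1 connected region. Overall, the cross-section is a single solid region. The nearest boundary edge runs (26.50, 0.00)→(0.00, 0.00); distance from the point to it = 1.20 mm. The point is inside the cross-section, 1.20 mm from the nearest boundary — within the 1.8 mm shell band (3 × 0.6).

shell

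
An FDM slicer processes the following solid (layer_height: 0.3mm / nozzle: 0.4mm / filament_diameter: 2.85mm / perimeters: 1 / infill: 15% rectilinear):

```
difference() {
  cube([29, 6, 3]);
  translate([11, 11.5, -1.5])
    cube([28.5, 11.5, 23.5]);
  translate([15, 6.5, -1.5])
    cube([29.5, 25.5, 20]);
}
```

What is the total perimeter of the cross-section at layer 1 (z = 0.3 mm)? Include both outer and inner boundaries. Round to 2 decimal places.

70.00 mm

At z = 0.3 mm: the cube (footprint 29×6) is included at this height (perimeter 70.00 mm); the cube at (11, 11.5) (footprint 28.5×11.5) is included at this height (perimeter 80.00 mm); the cube at (15, 6.5) (footprint 29.5×25.5) is included at this height (perimeter 110.00 mm); Taking the first minus the rest: starting from the 29×6 cube, the 28.5×11.5 cube at (11, 11.5) misses the remaining region (no effect); the 29.5×25.5 cube at (15, 6.5) misses the remaining region (no effect) — boundary = 70.00 mm. Overall, the cross-section is a single solid region. Total boundary length (outer) = 70.00 mm.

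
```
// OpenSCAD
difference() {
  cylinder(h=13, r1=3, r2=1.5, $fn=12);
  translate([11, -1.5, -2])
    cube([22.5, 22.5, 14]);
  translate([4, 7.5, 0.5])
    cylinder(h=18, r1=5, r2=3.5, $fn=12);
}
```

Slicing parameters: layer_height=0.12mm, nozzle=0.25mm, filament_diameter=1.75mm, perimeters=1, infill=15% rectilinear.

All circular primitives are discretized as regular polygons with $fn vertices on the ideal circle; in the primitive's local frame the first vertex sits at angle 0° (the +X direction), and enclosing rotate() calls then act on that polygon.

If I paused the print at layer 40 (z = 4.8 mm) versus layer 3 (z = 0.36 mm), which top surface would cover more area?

Layer 40 (z = 4.8): the cone contributes a regular 12-gon of circumradius 2.446 (interpolated between r1=3 and r2=1.5 at t=0.369) (area = (12/2)·2.446²·sin(360°/12) = 17.95 mm²); the cube at (11, -1.5) (footprint 22.5×22.5) is included at this height (area 506.25 mm²); the cone at (4, 7.5): at t=0.239 of its height the radius interpolates to r₁+(r₂−r₁)t = 4.642, giving a regular 12-gon of that circumradius (area = (12/2)·4.642²·sin(360°/12) = 64.64 mm²); After the difference (first − rest): starting from the cone (17.95 mm²), the 22.5×22.5 cube at (11, -1.5) misses the remaining region (no effect); the cone at (4, 7.5) misses the remaining region (no effect) — area = 17.95 mm². So its area = 17.95 mm². Layer 3 (z = 0.36): the cone: at t=0.028 of its height the radius interpolates to r₁+(r₂−r₁)t = 2.958, giving a regular 12-gon of that circumradius (area = (12/2)·2.958²·sin(360°/12) = 26.26 mm²); the 22.5×22.5 cube at (11, -1.5) contributes its full rectangle (area 506.25 mm²); the cone at (4, 7.5) is absent (z outside [0.5, 18.5]); Subtracting the remaining from the first: starting from the cone (26.26 mm²), the 22.5×22.5 cube at (11, -1.5) misses the remaining region (no effect) — area = 26.26 mm². So its area = 26.26 mm². Layer 3 is larger (26.26 vs 17.95 mm²).

layer 3 (z = 0.36 mm)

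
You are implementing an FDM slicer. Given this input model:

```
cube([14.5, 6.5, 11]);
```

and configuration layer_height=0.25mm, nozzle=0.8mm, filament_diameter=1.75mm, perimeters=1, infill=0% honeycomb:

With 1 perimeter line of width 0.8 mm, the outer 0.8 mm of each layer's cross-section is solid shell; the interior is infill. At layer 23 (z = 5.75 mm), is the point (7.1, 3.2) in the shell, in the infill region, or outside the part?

infill

At z = 5.75 mm: the cube is present — its section is the full 14.5×6.5 rectangle. Overall, the cross-section is a single solid region. The nearest boundary edge runs (0.00, 0.00)→(14.50, 0.00); distance from the point to it = 3.20 mm. The point is inside the cross-section and 3.20 mm from the nearest boundary — more than the 0.8 mm shell width (1 × 0.8), so it's in the infill interior.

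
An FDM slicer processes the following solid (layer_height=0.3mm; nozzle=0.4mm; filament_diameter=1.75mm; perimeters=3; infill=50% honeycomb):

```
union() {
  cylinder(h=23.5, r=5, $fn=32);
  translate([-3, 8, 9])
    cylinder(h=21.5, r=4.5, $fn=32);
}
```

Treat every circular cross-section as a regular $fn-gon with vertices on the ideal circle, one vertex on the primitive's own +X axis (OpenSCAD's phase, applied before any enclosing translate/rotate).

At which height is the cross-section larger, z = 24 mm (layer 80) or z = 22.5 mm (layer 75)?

layer 75 (z = 22.5 mm)

Layer 80 (z = 24): the cylinder is not intersected at this z (z outside [0, 23.5]); the r=4.5 cylinder at (-3, 8) contributes a regular 32-gon of circumradius 4.5 (area = (32/2)·4.500²·sin(360°/32) = 63.21 mm²); Taking the union: only the r=4.5 cylinder at (-3, 8) is present, so the union is just that shape — area = 63.21 mm². So its area = 63.21 mm². Layer 75 (z = 22.5): the r=5 cylinder gives a regular 32-gon of circumradius 5 (constant along its height) (area = (32/2)·5.000²·sin(360°/32) = 78.04 mm²); the r=4.5 cylinder at (-3, 8) contributes a regular 32-gon of circumradius 4.5 (area = (32/2)·4.500²·sin(360°/32) = 63.21 mm²); Merging all regions: the regions partially overlap — summed areas 141.25 mm² minus the doubly-counted overlap 2.54 mm² gives 138.70 mm² — area = 138.70 mm². So its area = 138.70 mm². Layer 75 is larger (138.70 vs 63.21 mm²).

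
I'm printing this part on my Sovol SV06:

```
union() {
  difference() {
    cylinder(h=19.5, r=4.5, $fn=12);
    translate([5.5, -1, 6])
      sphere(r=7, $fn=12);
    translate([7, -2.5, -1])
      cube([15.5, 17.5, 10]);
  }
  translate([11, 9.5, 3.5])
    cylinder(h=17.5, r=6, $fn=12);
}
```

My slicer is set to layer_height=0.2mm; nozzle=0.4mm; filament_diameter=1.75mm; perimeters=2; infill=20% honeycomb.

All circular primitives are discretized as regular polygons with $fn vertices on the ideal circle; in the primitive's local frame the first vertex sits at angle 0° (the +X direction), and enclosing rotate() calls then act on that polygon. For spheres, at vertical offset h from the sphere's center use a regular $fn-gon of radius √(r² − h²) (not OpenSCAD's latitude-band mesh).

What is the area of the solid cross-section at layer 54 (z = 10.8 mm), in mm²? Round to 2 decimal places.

148.87 mm²

At z = 10.8 mm: the r=4.5 cylinder gives a regular 12-gon of circumradius 4.5 (constant along its height) (area = (12/2)·4.500²·sin(360°/12) = 60.75 mm²); the sphere at (5.5, -1): section is a regular 12-gon, circumradius = √(r²−h²) = √(7²−4.8²) = 5.095 (area = (12/2)·5.095²·sin(360°/12) = 77.88 mm²); the cube at (7, -2.5) is not intersected at this z (z outside [-1, 9]); Taking the first minus the rest: starting from the r=4.5 cylinder (60.75 mm²), the r=7 sphere at (5.5, -1) partially overlaps it — only the 19.88 mm² overlap (of its 77.88 mm²) is removed, clipping the outline — area = 40.87 mm²; the r=6 cylinder at (11, 9.5) contributes a regular 12-gon of circumradius 6 (area = (12/2)·6.000²·sin(360°/12) = 108.00 mm²); Taking the union: the 2 present regions are separate (no shared area or edge), so areas and boundary lengths simply add and each stays a separate island — area = 148.87 mm². Overall, the cross-section has 2 separate islands. Net area = 148.87 mm².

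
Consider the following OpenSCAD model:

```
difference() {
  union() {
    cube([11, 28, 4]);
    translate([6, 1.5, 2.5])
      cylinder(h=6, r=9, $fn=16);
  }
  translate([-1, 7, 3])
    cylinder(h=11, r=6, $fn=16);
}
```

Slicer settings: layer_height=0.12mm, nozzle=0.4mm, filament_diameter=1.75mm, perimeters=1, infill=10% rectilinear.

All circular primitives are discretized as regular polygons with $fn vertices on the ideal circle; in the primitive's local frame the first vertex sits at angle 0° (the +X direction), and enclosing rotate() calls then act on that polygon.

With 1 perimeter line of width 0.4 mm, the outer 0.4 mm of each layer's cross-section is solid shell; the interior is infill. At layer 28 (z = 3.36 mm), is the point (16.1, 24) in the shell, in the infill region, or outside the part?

At z = 3.36 mm: the cube is present — its section is the full 11×28 rectangle; the cylinder at (6, 1.5): section is a regular 16-gon, circumradius r=9; Taking the union: the regions partially overlap (shared area 107.33 mm²), so overlapping operands fuse into one piece — 1 connected region; the r=6 cylinder at (-1, 7) contributes a regular 16-gon of circumradius 6; After the difference (first − rest): starting from that combined region, the r=6 cylinder at (-1, 7) partially overlaps it — only the 57.41 mm² overlap (of its 110.21 mm²) is removed, clipping the outline — 1 connected region. Overall, the cross-section is a single solid region. The nearest boundary edge runs (11.00, 28.00)→(11.00, 8.78); distance from the point to it = 5.10 mm. The point is not inside any of the regions above, so it lies outside the cross-section (5.10 mm from the nearest boundary).

outside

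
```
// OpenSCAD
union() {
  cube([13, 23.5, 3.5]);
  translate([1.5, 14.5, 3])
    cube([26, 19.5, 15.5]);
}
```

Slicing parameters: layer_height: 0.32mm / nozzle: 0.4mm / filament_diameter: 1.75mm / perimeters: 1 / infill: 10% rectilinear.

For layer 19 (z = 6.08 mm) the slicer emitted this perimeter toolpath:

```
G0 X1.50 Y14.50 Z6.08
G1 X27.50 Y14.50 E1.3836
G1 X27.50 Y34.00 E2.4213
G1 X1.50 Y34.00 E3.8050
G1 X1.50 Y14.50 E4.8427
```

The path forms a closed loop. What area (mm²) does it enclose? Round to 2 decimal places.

507.00 mm²

Apply the shoelace formula to the sequence of (X, Y) vertices; enclosed area = 507.00 mm².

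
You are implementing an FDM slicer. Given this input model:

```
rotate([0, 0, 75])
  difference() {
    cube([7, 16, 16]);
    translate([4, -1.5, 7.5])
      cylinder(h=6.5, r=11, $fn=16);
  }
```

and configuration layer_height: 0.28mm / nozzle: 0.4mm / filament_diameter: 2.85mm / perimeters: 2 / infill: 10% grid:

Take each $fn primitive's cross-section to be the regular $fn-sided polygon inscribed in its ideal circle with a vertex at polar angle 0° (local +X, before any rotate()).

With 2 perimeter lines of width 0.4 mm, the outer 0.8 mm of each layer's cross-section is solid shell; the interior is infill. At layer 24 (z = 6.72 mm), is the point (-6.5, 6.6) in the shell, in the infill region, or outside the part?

infill

At z = 6.72 mm: the cube (footprint 7×16) is included at this height; the cylinder at (4, -1.5) is not intersected at this z (z outside [7.5, 14]); After the difference (first − rest): none of the subtracted shapes is present at this height, so the 7×16 cube is unchanged — 1 connected region; (rotated 75° about Z; rotation is an isometry so areas/perimeters/island counts are preserved). Overall, the cross-section is a single solid region. Undo the 75° rotation: the query point maps to (4.693, 7.987) in the un-rotated model frame. The nearest boundary edge runs (7.00, 0.00)→(7.00, 16.00); distance from the point to it = 2.31 mm. The point is inside the cross-section and 2.31 mm from the nearest boundary — more than the 0.8 mm shell width (2 × 0.4), so it's in the infill interior.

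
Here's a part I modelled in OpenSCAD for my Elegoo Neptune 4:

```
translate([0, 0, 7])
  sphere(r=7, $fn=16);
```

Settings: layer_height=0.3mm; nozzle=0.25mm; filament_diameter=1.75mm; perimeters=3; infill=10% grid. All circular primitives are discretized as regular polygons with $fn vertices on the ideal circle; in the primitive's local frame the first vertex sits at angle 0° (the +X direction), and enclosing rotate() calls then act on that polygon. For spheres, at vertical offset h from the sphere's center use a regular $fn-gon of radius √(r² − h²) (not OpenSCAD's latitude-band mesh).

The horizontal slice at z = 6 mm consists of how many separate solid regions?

1

At z = 6 mm: the r=7 sphere contributes a regular 16-gon of circumradius √(7²−1²) = 6.928. The result has 1 disconnected region.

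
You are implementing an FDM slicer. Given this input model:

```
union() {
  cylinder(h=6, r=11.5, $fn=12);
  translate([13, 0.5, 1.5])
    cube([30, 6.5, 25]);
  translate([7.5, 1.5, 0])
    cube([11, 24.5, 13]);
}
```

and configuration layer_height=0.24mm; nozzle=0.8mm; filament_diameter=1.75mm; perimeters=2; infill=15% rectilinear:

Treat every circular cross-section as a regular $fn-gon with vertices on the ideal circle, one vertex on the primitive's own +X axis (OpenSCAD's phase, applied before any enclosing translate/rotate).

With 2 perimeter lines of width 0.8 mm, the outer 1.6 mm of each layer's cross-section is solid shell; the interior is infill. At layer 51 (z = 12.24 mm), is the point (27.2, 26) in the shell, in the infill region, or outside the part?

outside

At z = 12.24 mm: the cylinder does not reach this height (z outside [0, 6]); the cube at (13, 0.5) (footprint 30×6.5) is included at this height; the cube at (7.5, 1.5) (footprint 11×24.5) is included at this height; Merging all regions: the regions partially overlap (shared area 30.25 mm²), so overlapping operands fuse into one piece — 1 connected region. Overall, the cross-section is a single solid region. The nearest boundary edge runs (7.50, 26.00)→(18.50, 26.00); distance from the point to it = 8.70 mm. The point is not inside any of the regions above, so it lies outside the cross-section (8.70 mm from the nearest boundary).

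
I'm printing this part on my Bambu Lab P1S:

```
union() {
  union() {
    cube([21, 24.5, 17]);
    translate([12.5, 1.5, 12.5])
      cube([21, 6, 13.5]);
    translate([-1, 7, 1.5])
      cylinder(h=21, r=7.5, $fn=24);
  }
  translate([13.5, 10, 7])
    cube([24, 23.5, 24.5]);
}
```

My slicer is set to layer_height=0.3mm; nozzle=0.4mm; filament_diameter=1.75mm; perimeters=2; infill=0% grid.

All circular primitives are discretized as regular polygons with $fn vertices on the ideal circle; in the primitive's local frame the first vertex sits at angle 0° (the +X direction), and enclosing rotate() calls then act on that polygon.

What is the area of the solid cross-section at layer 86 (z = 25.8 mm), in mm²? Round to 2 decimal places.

At z = 25.8 mm: the cube is not intersected at this z (z outside [0, 17]); the cube at (12.5, 1.5) (footprint 21×6) is included at this height (area 126.00 mm²); the cylinder at (-1, 7) is absent (z outside [1.5, 22.5]); Combining (union): only the 21×6 cube at (12.5, 1.5) is present, so the union is just that shape — area = 126.00 mm²; the 24×23.5 cube at (13.5, 10) contributes its full rectangle (area 564.00 mm²); Merging all regions: the 2 present regions are separate (no shared area or edge), so areas and boundary lengths simply add and each stays a separate island — area = 690.00 mm². Overall, the cross-section has 2 separate islands. Net area = 690.00 mm².

690.00 mm²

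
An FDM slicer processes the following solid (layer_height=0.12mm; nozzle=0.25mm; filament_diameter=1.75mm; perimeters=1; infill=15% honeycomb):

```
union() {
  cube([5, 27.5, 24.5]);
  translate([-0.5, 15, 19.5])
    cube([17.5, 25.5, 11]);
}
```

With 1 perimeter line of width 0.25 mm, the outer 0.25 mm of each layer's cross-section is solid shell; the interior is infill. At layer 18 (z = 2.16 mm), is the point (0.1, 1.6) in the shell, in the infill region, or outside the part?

At z = 2.16 mm: the cube is present — its section is the full 5×27.5 rectangle; the cube at (-0.5, 15) does not reach this height (z outside [19.5, 30.5]); Merging all regions: only the 5×27.5 cube is present, so the union is just that shape — 1 connected region. Overall, the cross-section is a single solid region. The nearest boundary edge runs (0.00, 27.50)→(0.00, 0.00); distance from the point to it = 0.10 mm. The point is inside the cross-section, 0.10 mm from the nearest boundary — within the 0.25 mm shell band (1 × 0.25).

shell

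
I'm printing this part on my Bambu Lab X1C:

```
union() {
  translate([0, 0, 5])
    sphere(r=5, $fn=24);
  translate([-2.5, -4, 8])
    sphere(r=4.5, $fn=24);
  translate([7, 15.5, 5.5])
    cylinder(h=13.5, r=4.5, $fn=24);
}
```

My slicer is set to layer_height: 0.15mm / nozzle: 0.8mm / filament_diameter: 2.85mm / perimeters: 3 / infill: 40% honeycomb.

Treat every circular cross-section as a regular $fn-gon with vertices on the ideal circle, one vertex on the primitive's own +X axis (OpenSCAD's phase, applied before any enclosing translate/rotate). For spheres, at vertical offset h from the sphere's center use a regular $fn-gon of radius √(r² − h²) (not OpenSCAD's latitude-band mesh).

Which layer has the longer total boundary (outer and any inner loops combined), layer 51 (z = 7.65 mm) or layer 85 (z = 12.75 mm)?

Layer 51 (z = 7.65): the r=5 sphere contributes a regular 24-gon of circumradius √(5²−2.65²) = 4.240 (perimeter = 2·24·4.240·sin(180°/24) = 26.56 mm); the sphere at (-2.5, -4): section is a regular 24-gon, circumradius = √(r²−h²) = √(4.5²−0.35²) = 4.486 (perimeter = 2·24·4.486·sin(180°/24) = 28.11 mm); the cylinder at (7, 15.5): section is a regular 24-gon, circumradius r=4.5 (perimeter = 2·24·4.500·sin(180°/24) = 28.19 mm); Taking the union: the regions partially overlap (shared area 20.30 mm²), so the edge portions inside another operand are dropped and the merged outline is re-measured after clipping — boundary = 65.54 mm. So its perimeter = 65.54 mm. Layer 85 (z = 12.75): the sphere does not reach this height (|z−center|=7.750 > r=5); the sphere at (-2.5, -4) is not intersected at this z (|z−center|=4.750 > r=4.5); the cylinder at (7, 15.5): section is a regular 24-gon, circumradius r=4.5 (perimeter = 2·24·4.500·sin(180°/24) = 28.19 mm); Taking the union: only the r=4.5 cylinder at (7, 15.5) is present, so the union is just that shape — boundary = 28.19 mm. So its perimeter = 28.19 mm. Layer 51 is larger (65.54 vs 28.19 mm).

layer 51 (z = 7.65 mm)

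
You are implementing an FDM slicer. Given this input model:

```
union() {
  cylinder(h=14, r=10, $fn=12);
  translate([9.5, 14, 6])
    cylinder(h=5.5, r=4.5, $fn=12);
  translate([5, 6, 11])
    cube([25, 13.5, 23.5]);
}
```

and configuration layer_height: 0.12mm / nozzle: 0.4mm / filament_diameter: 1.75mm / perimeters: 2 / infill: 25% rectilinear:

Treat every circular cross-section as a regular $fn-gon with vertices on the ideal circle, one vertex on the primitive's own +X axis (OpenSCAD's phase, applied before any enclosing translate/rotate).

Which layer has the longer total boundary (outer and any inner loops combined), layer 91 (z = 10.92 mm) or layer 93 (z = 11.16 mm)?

layer 93 (z = 11.16 mm)

Layer 91 (z = 10.92): the cylinder: section is a regular 12-gon, circumradius r=10 (perimeter = 2·12·10.000·sin(180°/12) = 62.12 mm); the r=4.5 cylinder at (9.5, 14) gives a regular 12-gon of circumradius 4.5 (constant along its height) (perimeter = 2·12·4.500·sin(180°/12) = 27.95 mm); the cube at (5, 6) is absent (z outside [11, 34.5]); Taking the union: the 2 present regions are separate (no shared area or edge), so areas and boundary lengths simply add and each stays a separate island — boundary = 90.07 mm. So its perimeter = 90.07 mm. Layer 93 (z = 11.16): the r=10 cylinder contributes a regular 12-gon of circumradius 10 (perimeter = 2·12·10.000·sin(180°/12) = 62.12 mm); the cylinder at (9.5, 14): section is a regular 12-gon, circumradius r=4.5 (perimeter = 2·12·4.500·sin(180°/12) = 27.95 mm); the 25×13.5 cube at (5, 6) contributes its full rectangle (perimeter 77.00 mm); Combining (union): the regions partially overlap (shared area 64.29 mm²), so the edge portions inside another operand are dropped and the merged outline is re-measured after clipping — boundary = 130.03 mm. So its perimeter = 130.03 mm. Layer 93 is larger (130.03 vs 90.07 mm).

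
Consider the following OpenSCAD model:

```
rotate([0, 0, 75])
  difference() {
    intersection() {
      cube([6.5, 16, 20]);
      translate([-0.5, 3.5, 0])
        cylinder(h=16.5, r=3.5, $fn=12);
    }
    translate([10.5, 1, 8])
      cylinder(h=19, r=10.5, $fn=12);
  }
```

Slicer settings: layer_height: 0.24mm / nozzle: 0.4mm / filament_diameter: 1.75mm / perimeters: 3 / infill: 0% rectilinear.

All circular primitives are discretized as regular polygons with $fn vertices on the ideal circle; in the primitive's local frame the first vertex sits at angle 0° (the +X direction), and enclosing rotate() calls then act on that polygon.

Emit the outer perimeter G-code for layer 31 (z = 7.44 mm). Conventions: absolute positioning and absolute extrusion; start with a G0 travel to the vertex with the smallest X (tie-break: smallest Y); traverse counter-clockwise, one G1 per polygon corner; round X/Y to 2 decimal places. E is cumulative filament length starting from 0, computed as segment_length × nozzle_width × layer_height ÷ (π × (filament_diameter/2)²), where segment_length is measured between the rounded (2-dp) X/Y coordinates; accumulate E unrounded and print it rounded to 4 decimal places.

At z = 7.44 mm: the 6.5×16 cube contributes its full rectangle; the cylinder at (-0.5, 3.5): section is a regular 12-gon, circumradius r=3.5; Keeping only the common overlap: the r=3.5 cylinder at (-0.5, 3.5) partially overlaps the 6.5×16 cube; clipping to the common part keeps 14.94 mm² — 1 connected region; the cylinder at (10.5, 1) is absent (z outside [8, 27]); Taking the first minus the rest: none of the subtracted shapes is present at this height, so the result so far is unchanged — 1 connected region; (whole slice rotated 75° about Z — lengths, areas and connectivity unchanged). The outline is a single polygon with 7 vertices. Extrusion per mm of travel: 0.4 × 0.24 / (π × 0.875²) = 0.039912. Accumulating E over each segment gives final E = 0.6612.

G0 X-6.63 Y1.78 Z7.44
G1 X-0.13 Y0.03 E0.2687
G1 X-0.13 Y1.33 E0.3206
G1 X-1.04 Y2.90 E0.3930
G1 X-2.60 Y3.80 E0.4649
G1 X-4.42 Y3.80 E0.5375
G1 X-5.99 Y2.90 E0.6097
G1 X-6.63 Y1.78 E0.6612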